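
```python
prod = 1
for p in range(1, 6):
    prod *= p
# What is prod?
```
Trace:
  prod=1
  prod=1, p=1
  prod=2, p=2
  prod=6, p=3
  prod=24, p=4
  prod=120, p=5

Final answer: 120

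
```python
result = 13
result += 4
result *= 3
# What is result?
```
Trace:
  result=13
  result=17
  result=51

Final answer: 51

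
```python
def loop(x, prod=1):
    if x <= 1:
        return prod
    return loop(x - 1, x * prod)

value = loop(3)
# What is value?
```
Call trace:
loop(x=3, prod=1)
  loop(x=2, prod=3)
    loop(x=1, prod=6)
    -> return 6
  -> return 6
-> return 6

Final answer: 6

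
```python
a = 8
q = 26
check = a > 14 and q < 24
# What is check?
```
Trace:
  a=8
  a=8, q=26
  a=8, q=26, check=False

Final answer: False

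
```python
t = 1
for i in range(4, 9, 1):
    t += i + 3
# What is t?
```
Trace:
  t=1
  t=8, i=4
  t=16, i=5
  t=25, i=6
  t=35, i=7
  t=46, i=8

Final answer: 46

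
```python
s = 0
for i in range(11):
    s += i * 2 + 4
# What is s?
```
Trace:
  s=0
  s=4, i=0
  s=10, i=1
  s=18, i=2
  s=28, i=3
  s=40, i=4
  s=54, i=5
  s=70, i=6
  s=88, i=7
  s=108, i=8
  s=130, i=9
  s=154, i=10

Final answer: 154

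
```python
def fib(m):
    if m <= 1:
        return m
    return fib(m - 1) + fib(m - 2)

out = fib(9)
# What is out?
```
Call trace (a repeated sub-call is expanded the first time; later identical calls just restate its return value):
fib(m=9)
  fib(m=8)
    fib(m=7)
      fib(m=6)
        fib(m=5)
          fib(m=4)
            fib(m=3)
              fib(m=2)
                fib(m=1)
                -> return 1
                fib(m=0)
                -> return 0
              -> return 1
              fib(m=1)
              -> return 1
            -> return 2
            fib(m=2) -> return 1  (same call as traced above)
          -> return 3
          fib(m=3) -> return 2  (same call as traced above)
        -> return 5
        fib(m=4) -> return 3  (same call as traced above)
      -> return 8
      fib(m=5) -> return 5  (same call as traced above)
    -> return 13
    fib(m=6) -> return 8  (same call as traced above)
  -> return 21
  fib(m=7) -> return 13  (same call as traced above)
-> return 34

Final answer: 34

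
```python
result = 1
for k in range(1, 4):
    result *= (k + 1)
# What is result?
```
Trace:
  result=1
  result=2, k=1
  result=6, k=2
  result=24, k=3

Final answer: 24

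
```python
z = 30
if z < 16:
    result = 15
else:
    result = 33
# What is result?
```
Trace:
  z=30
  z=30, result=33

Final answer: 33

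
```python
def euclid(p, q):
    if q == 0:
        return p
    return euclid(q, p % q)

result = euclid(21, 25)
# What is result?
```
Call trace:
euclid(p=21, q=25)
  euclid(p=25, q=21)
    euclid(p=21, q=4)
      euclid(p=4, q=1)
        euclid(p=1, q=0)
        -> return 1
      -> return 1
    -> return 1
  -> return 1
-> return 1

Final answer: 1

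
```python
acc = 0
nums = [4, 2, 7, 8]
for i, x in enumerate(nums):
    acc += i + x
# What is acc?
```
Trace:
  acc=0
  acc=4, i=0, x=4
  acc=7, i=1, x=2
  acc=16, i=2, x=7
  acc=27, i=3, x=8

Final answer: 27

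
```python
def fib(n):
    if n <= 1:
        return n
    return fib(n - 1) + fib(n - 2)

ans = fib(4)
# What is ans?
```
Call trace (a repeated sub-call is expanded the first time; later identical calls just restate its return value):
fib(n=4)
  fib(n=3)
    fib(n=2)
      fib(n=1)
      -> return 1
      fib(n=0)
      -> return 0
    -> return 1
    fib(n=1)
    -> return 1
  -> return 2
  fib(n=2) -> return 1  (same call as traced above)
-> return 3

Final answer: 3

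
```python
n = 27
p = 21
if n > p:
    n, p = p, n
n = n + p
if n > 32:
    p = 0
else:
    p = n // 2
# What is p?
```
Trace:
  n=27
  n=27, p=21
  n=21, p=27
  n=48, p=27
  n=48, p=0

Final answer: 0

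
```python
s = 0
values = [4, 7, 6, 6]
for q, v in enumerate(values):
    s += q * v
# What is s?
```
Trace:
  s=0
  s=0, q=0, v=4
  s=7, q=1, v=7
  s=19, q=2, v=6
  s=37, q=3, v=6

Final answer: 37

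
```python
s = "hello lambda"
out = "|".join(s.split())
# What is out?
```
Trace:
  s='hello lambda'
  s='hello lambda', out='hello|lambda'

Final answer: 'hello|lambda'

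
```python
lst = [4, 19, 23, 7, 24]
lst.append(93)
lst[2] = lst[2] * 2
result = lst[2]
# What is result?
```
Trace:
  lst=[4, 19, 23, 7, 24]
  lst=[4, 19, 23, 7, 24, 93]
  lst=[4, 19, 46, 7, 24, 93]
  lst=[4, 19, 46, 7, 24, 93], result=46

Final answer: 46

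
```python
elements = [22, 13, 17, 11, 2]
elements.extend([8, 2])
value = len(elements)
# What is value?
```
Trace:
  elements=[22, 13, 17, 11, 2]
  elements=[22, 13, 17, 11, 2, 8, 2]
  elements=[22, 13, 17, 11, 2, 8, 2], value=7

Final answer: 7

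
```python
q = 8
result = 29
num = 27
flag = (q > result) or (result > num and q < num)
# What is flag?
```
Trace:
  q=8
  q=8, result=29
  q=8, result=29, num=27
  q=8, result=29, num=27, flag=True

Final answer: True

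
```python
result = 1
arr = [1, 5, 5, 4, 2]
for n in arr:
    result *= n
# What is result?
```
Trace:
  result=1
  result=1, n=1
  result=5, n=5
  result=25, n=5
  result=100, n=4
  result=200, n=2

Final answer: 200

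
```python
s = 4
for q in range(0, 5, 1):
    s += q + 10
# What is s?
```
Trace:
  s=4
  s=14, q=0
  s=25, q=1
  s=37, q=2
  s=50, q=3
  s=64, q=4

Final answer: 64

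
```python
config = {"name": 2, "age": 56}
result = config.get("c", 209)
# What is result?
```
Trace:
  config={'name': 2, 'age': 56}
  config={'name': 2, 'age': 56}, result=209

Final answer: 209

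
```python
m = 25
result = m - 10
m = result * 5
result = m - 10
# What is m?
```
Trace:
  m=25
  m=25, result=15
  m=75, result=15
  m=75, result=65

Final answer: 75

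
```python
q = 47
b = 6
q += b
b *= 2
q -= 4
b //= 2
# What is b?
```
Trace:
  q=47
  q=47, b=6
  q=53, b=6
  q=53, b=12
  q=49, b=12
  q=49, b=6

Final answer: 6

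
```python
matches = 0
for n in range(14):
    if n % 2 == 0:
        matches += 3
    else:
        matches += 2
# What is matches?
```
Trace:
  matches=0
  matches=3, n=0
  matches=5, n=1
  matches=8, n=2
  matches=10, n=3
  matches=13, n=4
  matches=15, n=5
  matches=18, n=6
  matches=20, n=7
  matches=23, n=8
  matches=25, n=9
  matches=28, n=10
  matches=30, n=11
  matches=33, n=12
  matches=35, n=13

Final answer: 35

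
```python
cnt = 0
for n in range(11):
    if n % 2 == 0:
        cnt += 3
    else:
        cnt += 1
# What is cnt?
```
Trace:
  cnt=0
  cnt=3, n=0
  cnt=4, n=1
  cnt=7, n=2
  cnt=8, n=3
  cnt=11, n=4
  cnt=12, n=5
  cnt=15, n=6
  cnt=16, n=7
  cnt=19, n=8
  cnt=20, n=9
  cnt=23, n=10

Final answer: 23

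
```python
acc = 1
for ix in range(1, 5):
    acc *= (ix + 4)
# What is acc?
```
Trace:
  acc=1
  acc=5, ix=1
  acc=30, ix=2
  acc=210, ix=3
  acc=1680, ix=4

Final answer: 1680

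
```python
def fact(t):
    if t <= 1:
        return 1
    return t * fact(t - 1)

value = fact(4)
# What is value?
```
Call trace:
fact(t=4)
  fact(t=3)
    fact(t=2)
      fact(t=1)
      -> return 1
    -> return 2
  -> return 6
-> return 24

Final answer: 24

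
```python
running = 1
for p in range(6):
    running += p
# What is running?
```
Trace:
  running=1
  running=1, p=0
  running=2, p=1
  running=4, p=2
  running=7, p=3
  running=11, p=4
  running=16, p=5

Final answer: 16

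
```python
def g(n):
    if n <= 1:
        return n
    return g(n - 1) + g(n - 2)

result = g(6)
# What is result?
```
Call trace (a repeated sub-call is expanded the first time; later identical calls just restate its return value):
g(n=6)
  g(n=5)
    g(n=4)
      g(n=3)
        g(n=2)
          g(n=1)
          -> return 1
          g(n=0)
          -> return 0
        -> return 1
        g(n=1)
        -> return 1
      -> return 2
      g(n=2) -> return 1  (same call as traced above)
    -> return 3
    g(n=3) -> return 2  (same call as traced above)
  -> return 5
  g(n=4) -> return 3  (same call as traced above)
-> return 8

Final answer: 8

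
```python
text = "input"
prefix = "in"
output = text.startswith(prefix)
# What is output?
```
Trace:
  text='input'
  text='input', prefix='in'
  text='input', prefix='in', output=True

Final answer: True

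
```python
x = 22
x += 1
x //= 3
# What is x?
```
Trace:
  x=22
  x=23
  x=7

Final answer: 7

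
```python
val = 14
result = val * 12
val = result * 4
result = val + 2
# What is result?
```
Trace:
  val=14
  val=14, result=168
  val=672, result=168
  val=672, result=674

Final answer: 674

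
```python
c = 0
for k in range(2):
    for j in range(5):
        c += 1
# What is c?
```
Trace:
  c=0
  c=1, k=0, j=0
  c=2, k=0, j=1
  c=3, k=0, j=2
  c=4, k=0, j=3
  c=5, k=0, j=4
  c=6, k=1, j=0
  c=7, k=1, j=1
  c=8, k=1, j=2
  c=9, k=1, j=3
  c=10, k=1, j=4

Final answer: 10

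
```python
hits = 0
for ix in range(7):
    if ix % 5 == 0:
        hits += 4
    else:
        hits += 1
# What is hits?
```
Trace:
  hits=0
  hits=4, ix=0
  hits=5, ix=1
  hits=6, ix=2
  hits=7, ix=3
  hits=8, ix=4
  hits=12, ix=5
  hits=13, ix=6

Final answer: 13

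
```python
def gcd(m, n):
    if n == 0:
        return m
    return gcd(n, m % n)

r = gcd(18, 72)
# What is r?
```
Call trace:
gcd(m=18, n=72)
  gcd(m=72, n=18)
    gcd(m=18, n=0)
    -> return 18
  -> return 18
-> return 18

Final answer: 18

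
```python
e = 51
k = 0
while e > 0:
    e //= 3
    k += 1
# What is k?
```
Trace:
  e=51
  e=51, k=0
  e=17, k=1
  e=5, k=2
  e=1, k=3
  e=0, k=4

Final answer: 4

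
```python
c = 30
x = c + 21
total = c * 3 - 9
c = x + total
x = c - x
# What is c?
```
Trace:
  c=30
  c=30, x=51
  c=30, x=51, total=81
  c=132, x=51, total=81
  c=132, x=81, total=81

Final answer: 132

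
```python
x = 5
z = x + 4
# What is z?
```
Trace:
  x=5
  x=5, z=9

Final answer: 9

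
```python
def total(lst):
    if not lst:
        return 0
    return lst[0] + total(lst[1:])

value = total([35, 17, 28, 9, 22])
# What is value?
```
Call trace:
total(lst=[35, 17, 28, 9, 22])
  total(lst=[17, 28, 9, 22])
    total(lst=[28, 9, 22])
      total(lst=[9, 22])
        total(lst=[22])
          total(lst=[])
          -> return 0
        -> return 22
      -> return 31
    -> return 59
  -> return 76
-> return 111

Final answer: 111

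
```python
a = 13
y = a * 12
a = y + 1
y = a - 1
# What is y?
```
Trace:
  a=13
  a=13, y=156
  a=157, y=156
  a=157, y=156

Final answer: 156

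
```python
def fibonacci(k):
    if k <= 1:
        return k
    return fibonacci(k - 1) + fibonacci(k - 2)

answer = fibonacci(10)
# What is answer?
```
Call trace (a repeated sub-call is expanded the first time; later identical calls just restate its return value):
fibonacci(k=10)
  fibonacci(k=9)
    fibonacci(k=8)
      fibonacci(k=7)
        fibonacci(k=6)
          fibonacci(k=5)
            fibonacci(k=4)
              fibonacci(k=3)
                fibonacci(k=2)
                  fibonacci(k=1)
                  -> return 1
                  fibonacci(k=0)
                  -> return 0
                -> return 1
                fibonacci(k=1)
                -> return 1
              -> return 2
              fibonacci(k=2) -> return 1  (same call as traced above)
            -> return 3
            fibonacci(k=3) -> return 2  (same call as traced above)
          -> return 5
          fibonacci(k=4) -> return 3  (same call as traced above)
        -> return 8
        fibonacci(k=5) -> return 5  (same call as traced above)
      -> return 13
      fibonacci(k=6) -> return 8  (same call as traced above)
    -> return 21
    fibonacci(k=7) -> return 13  (same call as traced above)
  -> return 34
  fibonacci(k=8) -> return 21  (same call as traced above)
-> return 55

Final answer: 55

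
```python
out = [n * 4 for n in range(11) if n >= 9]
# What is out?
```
Trace:
  n=0
  n=1
  n=2
  n=3
  n=4
  n=5
  n=6
  n=7
  n=8
  n=9
  n=10
  out=[36, 40]

Final answer: [36, 40]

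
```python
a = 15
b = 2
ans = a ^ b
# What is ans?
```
Trace:
  a=15
  a=15, b=2
  a=15, b=2, ans=13

Final answer: 13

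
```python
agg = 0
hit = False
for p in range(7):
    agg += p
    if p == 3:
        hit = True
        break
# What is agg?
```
Trace:
  agg=0
  agg=0, hit=False
  agg=0, hit=False, p=0
  agg=1, hit=False, p=1
  agg=3, hit=False, p=2
  agg=6, hit=True, p=3

Final answer: 6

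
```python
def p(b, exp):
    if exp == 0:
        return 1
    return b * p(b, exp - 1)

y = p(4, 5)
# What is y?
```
Call trace:
p(b=4, exp=5)
  p(b=4, exp=4)
    p(b=4, exp=3)
      p(b=4, exp=2)
        p(b=4, exp=1)
          p(b=4, exp=0)
          -> return 1
        -> return 4
      -> return 16
    -> return 64
  -> return 256
-> return 1024

Final answer: 1024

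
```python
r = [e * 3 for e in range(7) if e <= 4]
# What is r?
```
Trace:
  e=0
  e=1
  e=2
  e=3
  e=4
  e=5
  e=6
  r=[0, 3, 6, 9, 12]

Final answer: [0, 3, 6, 9, 12]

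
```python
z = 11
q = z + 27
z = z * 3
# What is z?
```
Trace:
  z=11
  z=11, q=38
  z=33, q=38

Final answer: 33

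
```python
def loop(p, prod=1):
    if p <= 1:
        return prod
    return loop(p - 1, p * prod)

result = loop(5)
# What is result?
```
Call trace:
loop(p=5, prod=1)
  loop(p=4, prod=5)
    loop(p=3, prod=20)
      loop(p=2, prod=60)
        loop(p=1, prod=120)
        -> return 120
      -> return 120
    -> return 120
  -> return 120
-> return 120

Final answer: 120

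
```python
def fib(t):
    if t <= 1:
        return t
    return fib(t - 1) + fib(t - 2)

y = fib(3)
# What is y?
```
Call trace:
fib(t=3)
  fib(t=2)
    fib(t=1)
    -> return 1
    fib(t=0)
    -> return 0
  -> return 1
  fib(t=1)
  -> return 1
-> return 2

Final answer: 2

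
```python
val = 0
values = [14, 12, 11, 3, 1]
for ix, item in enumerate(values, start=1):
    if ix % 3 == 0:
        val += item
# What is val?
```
Trace:
  val=0
  val=0, ix=1, item=14
  val=0, ix=2, item=12
  val=11, ix=3, item=11
  val=11, ix=4, item=3
  val=11, ix=5, item=1

Final answer: 11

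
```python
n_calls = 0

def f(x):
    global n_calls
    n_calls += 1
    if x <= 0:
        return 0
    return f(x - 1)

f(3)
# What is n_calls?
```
Call trace:
f(x=3)
  f(x=2)
    f(x=1)
      f(x=0)
      -> return 0
    -> return 0
  -> return 0
-> return 0

n_calls is incremented once per call. f is entered once for each x = 3, 2, 1, 0 (the x <= 0 call returns without recursing), i.e. 3 + 1 calls.
n_calls = 4

Final answer: 4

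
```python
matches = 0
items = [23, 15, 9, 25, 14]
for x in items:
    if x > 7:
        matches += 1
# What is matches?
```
Trace:
  matches=0
  matches=1, x=23
  matches=2, x=15
  matches=3, x=9
  matches=4, x=25
  matches=5, x=14

Final answer: 5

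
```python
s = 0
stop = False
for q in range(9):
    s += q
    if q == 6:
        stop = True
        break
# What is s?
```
Trace:
  s=0
  s=0, stop=False
  s=0, stop=False, q=0
  s=1, stop=False, q=1
  s=3, stop=False, q=2
  s=6, stop=False, q=3
  s=10, stop=False, q=4
  s=15, stop=False, q=5
  s=21, stop=True, q=6

Final answer: 21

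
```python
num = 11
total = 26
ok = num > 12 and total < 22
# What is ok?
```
Trace:
  num=11
  num=11, total=26
  num=11, total=26, ok=False

Final answer: False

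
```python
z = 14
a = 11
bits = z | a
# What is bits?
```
Trace:
  z=14
  z=14, a=11
  z=14, a=11, bits=15

Final answer: 15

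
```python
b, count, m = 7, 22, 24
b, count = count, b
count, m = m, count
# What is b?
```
Trace:
  b=7, count=22, m=24
  b=22, count=7, m=24
  b=22, count=24, m=7

Final answer: 22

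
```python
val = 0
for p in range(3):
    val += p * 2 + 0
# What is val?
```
Trace:
  val=0
  val=0, p=0
  val=2, p=1
  val=6, p=2

Final answer: 6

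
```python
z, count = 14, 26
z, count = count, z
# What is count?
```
Trace:
  z=14, count=26
  z=26, count=14

Final answer: 14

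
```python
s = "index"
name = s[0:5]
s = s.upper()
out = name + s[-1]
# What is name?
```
Trace:
  s='index'
  s='index', name='index'
  s='INDEX', name='index'
  s='INDEX', name='index', out='indexX'

Final answer: 'index'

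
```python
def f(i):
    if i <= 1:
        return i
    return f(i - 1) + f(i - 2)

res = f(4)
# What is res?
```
Call trace (a repeated sub-call is expanded the first time; later identical calls just restate its return value):
f(i=4)
  f(i=3)
    f(i=2)
      f(i=1)
      -> return 1
      f(i=0)
      -> return 0
    -> return 1
    f(i=1)
    -> return 1
  -> return 2
  f(i=2) -> return 1  (same call as traced above)
-> return 3

Final answer: 3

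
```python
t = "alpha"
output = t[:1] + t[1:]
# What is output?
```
Trace:
  t='alpha'
  t='alpha', output='alpha'

Final answer: 'alpha'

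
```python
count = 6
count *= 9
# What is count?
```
Trace:
  count=6
  count=54

Final answer: 54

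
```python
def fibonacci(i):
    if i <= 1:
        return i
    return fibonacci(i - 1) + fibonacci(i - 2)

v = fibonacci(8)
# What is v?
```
Call trace (a repeated sub-call is expanded the first time; later identical calls just restate its return value):
fibonacci(i=8)
  fibonacci(i=7)
    fibonacci(i=6)
      fibonacci(i=5)
        fibonacci(i=4)
          fibonacci(i=3)
            fibonacci(i=2)
              fibonacci(i=1)
              -> return 1
              fibonacci(i=0)
              -> return 0
            -> return 1
            fibonacci(i=1)
            -> return 1
          -> return 2
          fibonacci(i=2) -> return 1  (same call as traced above)
        -> return 3
        fibonacci(i=3) -> return 2  (same call as traced above)
      -> return 5
      fibonacci(i=4) -> return 3  (same call as traced above)
    -> return 8
    fibonacci(i=5) -> return 5  (same call as traced above)
  -> return 13
  fibonacci(i=6) -> return 8  (same call as traced above)
-> return 21

Final answer: 21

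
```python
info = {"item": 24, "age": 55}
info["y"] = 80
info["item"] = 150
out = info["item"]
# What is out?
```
Trace:
  info={'item': 24, 'age': 55}
  info={'item': 24, 'age': 55, 'y': 80}
  info={'item': 150, 'age': 55, 'y': 80}
  info={'item': 150, 'age': 55, 'y': 80}, out=150

Final answer: 150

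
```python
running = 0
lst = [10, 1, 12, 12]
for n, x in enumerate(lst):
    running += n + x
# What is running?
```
Trace:
  running=0
  running=10, n=0, x=10
  running=12, n=1, x=1
  running=26, n=2, x=12
  running=41, n=3, x=12

Final answer: 41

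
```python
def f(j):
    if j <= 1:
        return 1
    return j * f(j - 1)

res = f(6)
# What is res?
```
Call trace:
f(j=6)
  f(j=5)
    f(j=4)
      f(j=3)
        f(j=2)
          f(j=1)
          -> return 1
        -> return 2
      -> return 6
    -> return 24
  -> return 120
-> return 720

Final answer: 720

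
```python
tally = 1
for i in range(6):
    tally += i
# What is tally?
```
Trace:
  tally=1
  tally=1, i=0
  tally=2, i=1
  tally=4, i=2
  tally=7, i=3
  tally=11, i=4
  tally=16, i=5

Final answer: 16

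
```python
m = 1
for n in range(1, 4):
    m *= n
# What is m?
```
Trace:
  m=1
  m=1, n=1
  m=2, n=2
  m=6, n=3

Final answer: 6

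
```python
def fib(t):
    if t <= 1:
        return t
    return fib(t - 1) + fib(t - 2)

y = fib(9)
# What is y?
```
Call trace (a repeated sub-call is expanded the first time; later identical calls just restate its return value):
fib(t=9)
  fib(t=8)
    fib(t=7)
      fib(t=6)
        fib(t=5)
          fib(t=4)
            fib(t=3)
              fib(t=2)
                fib(t=1)
                -> return 1
                fib(t=0)
                -> return 0
              -> return 1
              fib(t=1)
              -> return 1
            -> return 2
            fib(t=2) -> return 1  (same call as traced above)
          -> return 3
          fib(t=3) -> return 2  (same call as traced above)
        -> return 5
        fib(t=4) -> return 3  (same call as traced above)
      -> return 8
      fib(t=5) -> return 5  (same call as traced above)
    -> return 13
    fib(t=6) -> return 8  (same call as traced above)
  -> return 21
  fib(t=7) -> return 13  (same call as traced above)
-> return 34

Final answer: 34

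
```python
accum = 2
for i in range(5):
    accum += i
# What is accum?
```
Trace:
  accum=2
  accum=2, i=0
  accum=3, i=1
  accum=5, i=2
  accum=8, i=3
  accum=12, i=4

Final answer: 12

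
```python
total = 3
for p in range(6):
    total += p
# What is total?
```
Trace:
  total=3
  total=3, p=0
  total=4, p=1
  total=6, p=2
  total=9, p=3
  total=13, p=4
  total=18, p=5

Final answer: 18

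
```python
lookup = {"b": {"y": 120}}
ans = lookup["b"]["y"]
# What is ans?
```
Trace:
  lookup={'b': {'y': 120}}
  lookup={'b': {'y': 120}}, ans=120

Final answer: 120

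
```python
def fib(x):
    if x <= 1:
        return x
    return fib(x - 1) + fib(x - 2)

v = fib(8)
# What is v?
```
Call trace (a repeated sub-call is expanded the first time; later identical calls just restate its return value):
fib(x=8)
  fib(x=7)
    fib(x=6)
      fib(x=5)
        fib(x=4)
          fib(x=3)
            fib(x=2)
              fib(x=1)
              -> return 1
              fib(x=0)
              -> return 0
            -> return 1
            fib(x=1)
            -> return 1
          -> return 2
          fib(x=2) -> return 1  (same call as traced above)
        -> return 3
        fib(x=3) -> return 2  (same call as traced above)
      -> return 5
      fib(x=4) -> return 3  (same call as traced above)
    -> return 8
    fib(x=5) -> return 5  (same call as traced above)
  -> return 13
  fib(x=6) -> return 8  (same call as traced above)
-> return 21

Final answer: 21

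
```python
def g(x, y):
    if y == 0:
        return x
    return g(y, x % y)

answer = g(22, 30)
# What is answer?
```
Call trace:
g(x=22, y=30)
  g(x=30, y=22)
    g(x=22, y=8)
      g(x=8, y=6)
        g(x=6, y=2)
          g(x=2, y=0)
          -> return 2
        -> return 2
      -> return 2
    -> return 2
  -> return 2
-> return 2

Final answer: 2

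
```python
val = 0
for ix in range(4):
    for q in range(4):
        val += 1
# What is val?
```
Trace:
  val=0
  val=1, ix=0, q=0
  val=2, ix=0, q=1
  val=3, ix=0, q=2
  val=4, ix=0, q=3
  val=5, ix=1, q=0
  val=6, ix=1, q=1
  val=7, ix=1, q=2
  val=8, ix=1, q=3
  val=9, ix=2, q=0
  val=10, ix=2, q=1
  val=11, ix=2, q=2
  val=12, ix=2, q=3
  val=13, ix=3, q=0
  val=14, ix=3, q=1
  val=15, ix=3, q=2
  val=16, ix=3, q=3

Final answer: 16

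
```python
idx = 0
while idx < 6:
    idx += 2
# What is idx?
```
Trace:
  idx=0
  idx=2
  idx=4
  idx=6

Final answer: 6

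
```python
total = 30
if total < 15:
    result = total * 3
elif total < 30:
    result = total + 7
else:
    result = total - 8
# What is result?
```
Trace:
  total=30
  total=30, result=22

Final answer: 22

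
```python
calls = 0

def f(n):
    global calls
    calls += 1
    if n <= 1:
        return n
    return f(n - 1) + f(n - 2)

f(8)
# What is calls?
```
Call trace (a repeated sub-call is expanded the first time; later identical calls just restate its return value):
f(n=8)
  f(n=7)
    f(n=6)
      f(n=5)
        f(n=4)
          f(n=3)
            f(n=2)
              f(n=1)
              -> return 1
              f(n=0)
              -> return 0
            -> return 1
            f(n=1)
            -> return 1
          -> return 2
          f(n=2) -> return 1  (same call as traced above)
        -> return 3
        f(n=3) -> return 2  (same call as traced above)
      -> return 5
      f(n=4) -> return 3  (same call as traced above)
    -> return 8
    f(n=5) -> return 5  (same call as traced above)
  -> return 13
  f(n=6) -> return 8  (same call as traced above)
-> return 21

calls is incremented once per call, so count the calls in each subtree. Let C(n) = number of calls made by f(n).
C(0) = C(1) = 1 (base case, no recursion); C(n) = 1 + C(n - 1) + C(n - 2) otherwise.
C(2) = 1 + C(1) + C(0) = 1 + 1 + 1 = 3
C(3) = 1 + C(2) + C(1) = 1 + 3 + 1 = 5
C(4) = 1 + C(3) + C(2) = 1 + 5 + 3 = 9
C(5) = 1 + C(4) + C(3) = 1 + 9 + 5 = 15
C(6) = 1 + C(5) + C(4) = 1 + 15 + 9 = 25
C(7) = 1 + C(6) + C(5) = 1 + 25 + 15 = 41
C(8) = 1 + C(7) + C(6) = 1 + 41 + 25 = 67
calls = C(8) = 67

Final answer: 67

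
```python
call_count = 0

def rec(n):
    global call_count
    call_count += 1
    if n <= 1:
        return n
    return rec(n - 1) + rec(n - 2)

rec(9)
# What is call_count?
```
Call trace (a repeated sub-call is expanded the first time; later identical calls just restate its return value):
rec(n=9)
  rec(n=8)
    rec(n=7)
      rec(n=6)
        rec(n=5)
          rec(n=4)
            rec(n=3)
              rec(n=2)
                rec(n=1)
                -> return 1
                rec(n=0)
                -> return 0
              -> return 1
              rec(n=1)
              -> return 1
            -> return 2
            rec(n=2) -> return 1  (same call as traced above)
          -> return 3
          rec(n=3) -> return 2  (same call as traced above)
        -> return 5
        rec(n=4) -> return 3  (same call as traced above)
      -> return 8
      rec(n=5) -> return 5  (same call as traced above)
    -> return 13
    rec(n=6) -> return 8  (same call as traced above)
  -> return 21
  rec(n=7) -> return 13  (same call as traced above)
-> return 34

call_count is incremented once per call, so count the calls in each subtree. Let C(n) = number of calls made by rec(n).
C(0) = C(1) = 1 (base case, no recursion); C(n) = 1 + C(n - 1) + C(n - 2) otherwise.
C(2) = 1 + C(1) + C(0) = 1 + 1 + 1 = 3
C(3) = 1 + C(2) + C(1) = 1 + 3 + 1 = 5
C(4) = 1 + C(3) + C(2) = 1 + 5 + 3 = 9
C(5) = 1 + C(4) + C(3) = 1 + 9 + 5 = 15
C(6) = 1 + C(5) + C(4) = 1 + 15 + 9 = 25
C(7) = 1 + C(6) + C(5) = 1 + 25 + 15 = 41
C(8) = 1 + C(7) + C(6) = 1 + 41 + 25 = 67
C(9) = 1 + C(8) + C(7) = 1 + 67 + 41 = 109
call_count = C(9) = 109

Final answer: 109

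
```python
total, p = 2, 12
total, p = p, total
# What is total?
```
Trace:
  total=2, p=12
  total=12, p=2

Final answer: 12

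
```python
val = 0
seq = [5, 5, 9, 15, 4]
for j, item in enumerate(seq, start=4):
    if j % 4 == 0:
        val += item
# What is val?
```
Trace:
  val=0
  val=5, j=4, item=5
  val=5, j=5, item=5
  val=5, j=6, item=9
  val=5, j=7, item=15
  val=9, j=8, item=4

Final answer: 9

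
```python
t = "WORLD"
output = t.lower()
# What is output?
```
Trace:
  t='WORLD'
  t='WORLD', output='world'

Final answer: 'world'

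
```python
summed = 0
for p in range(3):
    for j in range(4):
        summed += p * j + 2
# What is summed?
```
Trace:
  summed=0
  summed=2, p=0, j=0
  summed=4, p=0, j=1
  summed=6, p=0, j=2
  summed=8, p=0, j=3
  summed=10, p=1, j=0
  summed=13, p=1, j=1
  summed=17, p=1, j=2
  summed=22, p=1, j=3
  summed=24, p=2, j=0
  summed=28, p=2, j=1
  summed=34, p=2, j=2
  summed=42, p=2, j=3

Final answer: 42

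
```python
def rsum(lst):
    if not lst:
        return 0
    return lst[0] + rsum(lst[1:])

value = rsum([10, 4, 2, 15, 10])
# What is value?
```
Call trace:
rsum(lst=[10, 4, 2, 15, 10])
  rsum(lst=[4, 2, 15, 10])
    rsum(lst=[2, 15, 10])
      rsum(lst=[15, 10])
        rsum(lst=[10])
          rsum(lst=[])
          -> return 0
        -> return 10
      -> return 25
    -> return 27
  -> return 31
-> return 41

Final answer: 41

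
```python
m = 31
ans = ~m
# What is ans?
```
Trace:
  m=31
  m=31, ans=-32

Final answer: -32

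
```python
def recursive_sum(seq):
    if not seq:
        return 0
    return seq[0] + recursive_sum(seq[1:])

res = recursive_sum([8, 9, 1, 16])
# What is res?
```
Call trace:
recursive_sum(seq=[8, 9, 1, 16])
  recursive_sum(seq=[9, 1, 16])
    recursive_sum(seq=[1, 16])
      recursive_sum(seq=[16])
        recursive_sum(seq=[])
        -> return 0
      -> return 16
    -> return 17
  -> return 26
-> return 34

Final answer: 34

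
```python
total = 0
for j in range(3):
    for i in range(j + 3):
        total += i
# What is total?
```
Trace:
  total=0
  total=0, j=0, i=0
  total=1, j=0, i=1
  total=3, j=0, i=2
  total=3, j=1, i=0
  total=4, j=1, i=1
  total=6, j=1, i=2
  total=9, j=1, i=3
  total=9, j=2, i=0
  total=10, j=2, i=1
  total=12, j=2, i=2
  total=15, j=2, i=3
  total=19, j=2, i=4

Final answer: 19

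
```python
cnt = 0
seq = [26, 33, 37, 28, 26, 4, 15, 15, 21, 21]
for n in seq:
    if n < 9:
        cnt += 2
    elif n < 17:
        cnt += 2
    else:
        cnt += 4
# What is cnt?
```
Trace:
  cnt=0
  cnt=4, n=26
  cnt=8, n=33
  cnt=12, n=37
  cnt=16, n=28
  cnt=20, n=26
  cnt=22, n=4
  cnt=24, n=15
  cnt=26, n=15
  cnt=30, n=21
  cnt=34, n=21

Final answer: 34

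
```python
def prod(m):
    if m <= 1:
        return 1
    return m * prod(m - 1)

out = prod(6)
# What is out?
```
Call trace:
prod(m=6)
  prod(m=5)
    prod(m=4)
      prod(m=3)
        prod(m=2)
          prod(m=1)
          -> return 1
        -> return 2
      -> return 6
    -> return 24
  -> return 120
-> return 720

Final answer: 720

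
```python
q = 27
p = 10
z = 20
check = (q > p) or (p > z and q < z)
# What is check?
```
Trace:
  q=27
  q=27, p=10
  q=27, p=10, z=20
  q=27, p=10, z=20, check=True

Final answer: True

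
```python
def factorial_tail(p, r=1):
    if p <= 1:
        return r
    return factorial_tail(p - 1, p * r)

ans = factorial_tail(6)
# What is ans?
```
Call trace:
factorial_tail(p=6, r=1)
  factorial_tail(p=5, r=6)
    factorial_tail(p=4, r=30)
      factorial_tail(p=3, r=120)
        factorial_tail(p=2, r=360)
          factorial_tail(p=1, r=720)
          -> return 720
        -> return 720
      -> return 720
    -> return 720
  -> return 720
-> return 720

Final answer: 720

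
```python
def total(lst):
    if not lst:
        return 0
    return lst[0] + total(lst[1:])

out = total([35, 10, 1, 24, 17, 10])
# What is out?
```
Call trace:
total(lst=[35, 10, 1, 24, 17, 10])
  total(lst=[10, 1, 24, 17, 10])
    total(lst=[1, 24, 17, 10])
      total(lst=[24, 17, 10])
        total(lst=[17, 10])
          total(lst=[10])
            total(lst=[])
            -> return 0
          -> return 10
        -> return 27
      -> return 51
    -> return 52
  -> return 62
-> return 97

Final answer: 97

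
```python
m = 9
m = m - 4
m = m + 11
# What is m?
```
Trace:
  m=9
  m=5
  m=16

Final answer: 16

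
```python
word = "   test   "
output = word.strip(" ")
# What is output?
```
Trace:
  word='   test   '
  word='   test   ', output='test'

Final answer: 'test'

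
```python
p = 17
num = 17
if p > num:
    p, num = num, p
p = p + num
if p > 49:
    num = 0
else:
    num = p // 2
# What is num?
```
Trace:
  p=17
  p=17, num=17
  p=17, num=17
  p=34, num=17
  p=34, num=17

Final answer: 17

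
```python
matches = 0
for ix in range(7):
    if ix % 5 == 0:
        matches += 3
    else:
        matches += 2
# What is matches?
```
Trace:
  matches=0
  matches=3, ix=0
  matches=5, ix=1
  matches=7, ix=2
  matches=9, ix=3
  matches=11, ix=4
  matches=14, ix=5
  matches=16, ix=6

Final answer: 16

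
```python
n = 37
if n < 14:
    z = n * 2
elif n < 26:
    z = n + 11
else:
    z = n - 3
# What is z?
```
Trace:
  n=37
  n=37, z=34

Final answer: 34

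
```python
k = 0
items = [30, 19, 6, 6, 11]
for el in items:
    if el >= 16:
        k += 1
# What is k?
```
Trace:
  k=0
  k=1, el=30
  k=2, el=19
  k=2, el=6
  k=2, el=6
  k=2, el=11

Final answer: 2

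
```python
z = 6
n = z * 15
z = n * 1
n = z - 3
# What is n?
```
Trace:
  z=6
  z=6, n=90
  z=90, n=90
  z=90, n=87

Final answer: 87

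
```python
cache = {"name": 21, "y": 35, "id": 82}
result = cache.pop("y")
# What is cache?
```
Trace:
  cache={'name': 21, 'y': 35, 'id': 82}
  cache={'name': 21, 'id': 82}, result=35

Final answer: {'name': 21, 'id': 82}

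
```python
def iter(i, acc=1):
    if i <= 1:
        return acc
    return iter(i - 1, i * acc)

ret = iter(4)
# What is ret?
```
Call trace:
iter(i=4, acc=1)
  iter(i=3, acc=4)
    iter(i=2, acc=12)
      iter(i=1, acc=24)
      -> return 24
    -> return 24
  -> return 24
-> return 24

Final answer: 24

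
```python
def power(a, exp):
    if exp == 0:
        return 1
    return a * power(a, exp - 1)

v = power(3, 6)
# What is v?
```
Call trace:
power(a=3, exp=6)
  power(a=3, exp=5)
    power(a=3, exp=4)
      power(a=3, exp=3)
        power(a=3, exp=2)
          power(a=3, exp=1)
            power(a=3, exp=0)
            -> return 1
          -> return 3
        -> return 9
      -> return 27
    -> return 81
  -> return 243
-> return 729

Final answer: 729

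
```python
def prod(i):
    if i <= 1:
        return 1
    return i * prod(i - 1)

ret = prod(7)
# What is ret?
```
Call trace:
prod(i=7)
  prod(i=6)
    prod(i=5)
      prod(i=4)
        prod(i=3)
          prod(i=2)
            prod(i=1)
            -> return 1
          -> return 2
        -> return 6
      -> return 24
    -> return 120
  -> return 720
-> return 5040

Final answer: 5040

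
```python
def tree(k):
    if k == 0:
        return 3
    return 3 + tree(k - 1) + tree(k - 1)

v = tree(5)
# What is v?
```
Call trace (a repeated sub-call is expanded the first time; later identical calls just restate its return value):
tree(k=5)
  tree(k=4)
    tree(k=3)
      tree(k=2)
        tree(k=1)
          tree(k=0)
          -> return 3
          tree(k=0)
          -> return 3
        -> return 9
        tree(k=1) -> return 9  (same call as traced above)
      -> return 21
      tree(k=2) -> return 21  (same call as traced above)
    -> return 45
    tree(k=3) -> return 45  (same call as traced above)
  -> return 93
  tree(k=4) -> return 93  (same call as traced above)
-> return 189

Final answer: 189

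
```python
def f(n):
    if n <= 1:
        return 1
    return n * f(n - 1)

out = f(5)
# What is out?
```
Call trace:
f(n=5)
  f(n=4)
    f(n=3)
      f(n=2)
        f(n=1)
        -> return 1
      -> return 2
    -> return 6
  -> return 24
-> return 120

Final answer: 120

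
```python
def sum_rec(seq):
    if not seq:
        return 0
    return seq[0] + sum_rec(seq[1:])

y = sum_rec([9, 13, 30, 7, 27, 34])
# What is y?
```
Call trace:
sum_rec(seq=[9, 13, 30, 7, 27, 34])
  sum_rec(seq=[13, 30, 7, 27, 34])
    sum_rec(seq=[30, 7, 27, 34])
      sum_rec(seq=[7, 27, 34])
        sum_rec(seq=[27, 34])
          sum_rec(seq=[34])
            sum_rec(seq=[])
            -> return 0
          -> return 34
        -> return 61
      -> return 68
    -> return 98
  -> return 111
-> return 120

Final answer: 120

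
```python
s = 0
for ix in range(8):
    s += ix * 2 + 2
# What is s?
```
Trace:
  s=0
  s=2, ix=0
  s=6, ix=1
  s=12, ix=2
  s=20, ix=3
  s=30, ix=4
  s=42, ix=5
  s=56, ix=6
  s=72, ix=7

Final answer: 72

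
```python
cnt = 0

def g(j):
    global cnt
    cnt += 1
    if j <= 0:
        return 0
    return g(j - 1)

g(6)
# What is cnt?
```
Call trace:
g(j=6)
  g(j=5)
    g(j=4)
      g(j=3)
        g(j=2)
          g(j=1)
            g(j=0)
            -> return 0
          -> return 0
        -> return 0
      -> return 0
    -> return 0
  -> return 0
-> return 0

cnt is incremented once per call. g is entered once for each j = 6, 5, 4, 3, 2, 1, 0 (the j <= 0 call returns without recursing), i.e. 6 + 1 calls.
cnt = 7

Final answer: 7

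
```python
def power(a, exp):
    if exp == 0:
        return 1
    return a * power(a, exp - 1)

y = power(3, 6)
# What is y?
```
Call trace:
power(a=3, exp=6)
  power(a=3, exp=5)
    power(a=3, exp=4)
      power(a=3, exp=3)
        power(a=3, exp=2)
          power(a=3, exp=1)
            power(a=3, exp=0)
            -> return 1
          -> return 3
        -> return 9
      -> return 27
    -> return 81
  -> return 243
-> return 729

Final answer: 729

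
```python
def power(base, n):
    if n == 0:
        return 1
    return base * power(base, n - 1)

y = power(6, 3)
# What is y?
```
Call trace:
power(base=6, n=3)
  power(base=6, n=2)
    power(base=6, n=1)
      power(base=6, n=0)
      -> return 1
    -> return 6
  -> return 36
-> return 216

Final answer: 216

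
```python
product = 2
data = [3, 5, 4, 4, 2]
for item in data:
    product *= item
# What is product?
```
Trace:
  product=2
  product=6, item=3
  product=30, item=5
  product=120, item=4
  product=480, item=4
  product=960, item=2

Final answer: 960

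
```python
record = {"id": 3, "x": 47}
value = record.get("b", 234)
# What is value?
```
Trace:
  record={'id': 3, 'x': 47}
  record={'id': 3, 'x': 47}, value=234

Final answer: 234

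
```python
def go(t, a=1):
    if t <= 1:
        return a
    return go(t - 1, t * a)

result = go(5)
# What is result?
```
Call trace:
go(t=5, a=1)
  go(t=4, a=5)
    go(t=3, a=20)
      go(t=2, a=60)
        go(t=1, a=120)
        -> return 120
      -> return 120
    -> return 120
  -> return 120
-> return 120

Final answer: 120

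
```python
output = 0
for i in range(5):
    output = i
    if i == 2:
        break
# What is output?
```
Trace:
  output=0
  output=0, i=0
  output=1, i=1
  output=2, i=2

Final answer: 2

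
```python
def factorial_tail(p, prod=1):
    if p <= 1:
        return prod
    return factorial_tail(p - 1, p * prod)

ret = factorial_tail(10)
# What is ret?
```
Call trace:
factorial_tail(p=10, prod=1)
  factorial_tail(p=9, prod=10)
    factorial_tail(p=8, prod=90)
      factorial_tail(p=7, prod=720)
        factorial_tail(p=6, prod=5040)
          factorial_tail(p=5, prod=30240)
            factorial_tail(p=4, prod=151200)
              factorial_tail(p=3, prod=604800)
                factorial_tail(p=2, prod=1814400)
                  factorial_tail(p=1, prod=3628800)
                  -> return 3628800
                -> return 3628800
              -> return 3628800
            -> return 3628800
          -> return 3628800
        -> return 3628800
      -> return 3628800
    -> return 3628800
  -> return 3628800
-> return 3628800

Final answer: 3628800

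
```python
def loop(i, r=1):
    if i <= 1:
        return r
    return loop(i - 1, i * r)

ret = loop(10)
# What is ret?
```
Call trace:
loop(i=10, r=1)
  loop(i=9, r=10)
    loop(i=8, r=90)
      loop(i=7, r=720)
        loop(i=6, r=5040)
          loop(i=5, r=30240)
            loop(i=4, r=151200)
              loop(i=3, r=604800)
                loop(i=2, r=1814400)
                  loop(i=1, r=3628800)
                  -> return 3628800
                -> return 3628800
              -> return 3628800
            -> return 3628800
          -> return 3628800
        -> return 3628800
      -> return 3628800
    -> return 3628800
  -> return 3628800
-> return 3628800

Final answer: 3628800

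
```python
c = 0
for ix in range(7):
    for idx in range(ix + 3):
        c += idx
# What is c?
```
Trace:
  c=0
  c=0, ix=0, idx=0
  c=1, ix=0, idx=1
  c=3, ix=0, idx=2
  c=3, ix=1, idx=0
  c=4, ix=1, idx=1
  c=6, ix=1, idx=2
  c=9, ix=1, idx=3
  c=9, ix=2, idx=0
  c=10, ix=2, idx=1
  c=12, ix=2, idx=2
  c=15, ix=2, idx=3
  c=19, ix=2, idx=4
  c=19, ix=3, idx=0
  c=20, ix=3, idx=1
  c=22, ix=3, idx=2
  c=25, ix=3, idx=3
  c=29, ix=3, idx=4
  c=34, ix=3, idx=5
  c=34, ix=4, idx=0
  c=35, ix=4, idx=1
  c=37, ix=4, idx=2
  c=40, ix=4, idx=3
  c=44, ix=4, idx=4
  c=49, ix=4, idx=5
  c=55, ix=4, idx=6
  c=55, ix=5, idx=0
  c=56, ix=5, idx=1
  c=58, ix=5, idx=2
  c=61, ix=5, idx=3
  c=65, ix=5, idx=4
  c=70, ix=5, idx=5
  c=76, ix=5, idx=6
  c=83, ix=5, idx=7
  c=83, ix=6, idx=0
  c=84, ix=6, idx=1
  c=86, ix=6, idx=2
  c=89, ix=6, idx=3
  c=93, ix=6, idx=4
  c=98, ix=6, idx=5
  c=104, ix=6, idx=6
  c=111, ix=6, idx=7
  c=119, ix=6, idx=8

Final answer: 119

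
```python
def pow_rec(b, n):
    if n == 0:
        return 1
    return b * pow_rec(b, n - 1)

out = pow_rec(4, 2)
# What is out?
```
Call trace:
pow_rec(b=4, n=2)
  pow_rec(b=4, n=1)
    pow_rec(b=4, n=0)
    -> return 1
  -> return 4
-> return 16

Final answer: 16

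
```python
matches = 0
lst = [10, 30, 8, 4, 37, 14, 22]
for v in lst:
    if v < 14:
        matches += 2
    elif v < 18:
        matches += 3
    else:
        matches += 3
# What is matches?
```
Trace:
  matches=0
  matches=2, v=10
  matches=5, v=30
  matches=7, v=8
  matches=9, v=4
  matches=12, v=37
  matches=15, v=14
  matches=18, v=22

Final answer: 18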